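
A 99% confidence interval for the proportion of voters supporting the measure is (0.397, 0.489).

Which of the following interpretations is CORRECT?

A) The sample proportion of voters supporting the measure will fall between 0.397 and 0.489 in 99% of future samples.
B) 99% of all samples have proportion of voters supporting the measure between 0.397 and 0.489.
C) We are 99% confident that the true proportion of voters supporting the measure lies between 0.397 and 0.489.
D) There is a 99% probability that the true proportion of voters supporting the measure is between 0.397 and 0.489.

A confidence interval represents our confidence in the procedure, not a probability statement about the parameter.

Key concept: If we repeated this sampling process many times and computed a 99% CI each time, about 99% of those intervals would contain the true population parameter.

For this specific interval (0.397, 0.489):
- Midpoint (point estimate): 0.443
- Margin of error: 0.046

The correct interpretation is the one stating confidence that the true parameter lies in the interval — option C.

C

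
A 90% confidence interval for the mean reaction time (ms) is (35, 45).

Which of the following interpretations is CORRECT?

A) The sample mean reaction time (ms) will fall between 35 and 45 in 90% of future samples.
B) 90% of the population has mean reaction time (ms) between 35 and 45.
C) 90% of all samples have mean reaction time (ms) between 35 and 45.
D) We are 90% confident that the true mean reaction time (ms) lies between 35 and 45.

A confidence interval represents our confidence in the procedure, not a probability statement about the parameter.

Key concept: If we repeated this sampling process many times and computed a 90% CI each time, about 90% of those intervals would contain the true population parameter.

For this specific interval (35, 45):
- Midpoint (point estimate): 40
- Margin of error: 5

The correct interpretation is the one stating confidence that the true parameter lies in the interval — option D.

D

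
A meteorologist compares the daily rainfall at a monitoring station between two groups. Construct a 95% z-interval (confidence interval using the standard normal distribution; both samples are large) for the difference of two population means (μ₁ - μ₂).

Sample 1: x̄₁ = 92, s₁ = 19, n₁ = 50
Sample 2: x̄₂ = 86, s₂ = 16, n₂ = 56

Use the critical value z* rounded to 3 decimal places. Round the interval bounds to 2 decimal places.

Both samples are large (n₁ = 50 ≥ 30, n₂ = 56 ≥ 30), so a z-interval for the difference of means applies.

Point estimate: x̄₁ - x̄₂ = 92 - 86 = 6

Standard error: SE = √(s₁²/n₁ + s₂²/n₂)
= √(19²/50 + 16²/56)
= √(7.220000 + 4.571429)
= 3.433865

For 95% confidence, z* = 1.96 (from standard normal table)
Margin of error: E = z* × SE = 1.96 × 3.433865 = 6.7304

Z-interval: (x̄₁ - x̄₂) ± E = 6 ± 6.7304 = (-0.7304, 12.7304)

Rounded to 2 decimal places:

(-0.73, 12.73)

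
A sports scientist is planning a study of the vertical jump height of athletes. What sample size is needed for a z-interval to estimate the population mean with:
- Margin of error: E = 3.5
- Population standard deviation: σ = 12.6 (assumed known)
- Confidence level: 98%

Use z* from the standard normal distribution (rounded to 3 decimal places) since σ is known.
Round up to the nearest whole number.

Using z* since population σ is known (z-interval formula).

For 98% confidence, z* = 2.326 (from standard normal table)

Sample size formula for z-interval: n = (z*σ/E)²

n = (2.326 × 12.6 / 3.5)²
  = (8.373600)²
  = 70.1172

Round up to the nearest whole number: n = 71

71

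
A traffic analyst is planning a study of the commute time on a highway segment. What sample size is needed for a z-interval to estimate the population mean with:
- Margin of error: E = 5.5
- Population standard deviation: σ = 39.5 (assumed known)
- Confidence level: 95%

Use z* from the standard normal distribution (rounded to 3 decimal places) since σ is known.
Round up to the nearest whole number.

Using z* since population σ is known (z-interval formula).

For 95% confidence, z* = 1.96 (from standard normal table)

Sample size formula for z-interval: n = (z*σ/E)²

n = (1.96 × 39.5 / 5.5)²
  = (14.076364)²
  = 198.1440

Round up to the nearest whole number: n = 199

199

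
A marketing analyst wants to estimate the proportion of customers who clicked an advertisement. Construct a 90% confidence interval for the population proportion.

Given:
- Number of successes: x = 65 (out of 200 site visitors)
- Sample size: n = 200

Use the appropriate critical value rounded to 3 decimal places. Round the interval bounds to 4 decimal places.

Sample proportion: p̂ = 65/200 = 0.325000

Check conditions for normal approximation:
  np̂ = 65 ≥ 10 ✓
  n(1-p̂) = 135 ≥ 10 ✓

The sample is large enough, so use a z-interval (normal approximation) for the proportion.

For 90% confidence, z* = 1.645 (from standard normal table)

Standard error: SE = √(p̂(1-p̂)/n) = √(0.325000×0.675000/200) = 0.03311910

Margin of error: E = z* × SE = 1.645 × 0.03311910 = 0.054481

Z-interval: p̂ ± E = 0.325000 ± 0.054481 = (0.270519, 0.379481)

Rounded to 4 decimal places:

(0.2705, 0.3795)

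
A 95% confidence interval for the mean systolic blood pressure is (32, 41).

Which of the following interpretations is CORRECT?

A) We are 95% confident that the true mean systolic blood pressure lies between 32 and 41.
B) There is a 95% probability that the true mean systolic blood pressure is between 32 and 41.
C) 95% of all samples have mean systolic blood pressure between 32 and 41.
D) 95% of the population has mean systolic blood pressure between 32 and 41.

A confidence interval represents our confidence in the procedure, not a probability statement about the parameter.

Key concept: If we repeated this sampling process many times and computed a 95% CI each time, about 95% of those intervals would contain the true population parameter.

For this specific interval (32, 41):
- Midpoint (point estimate): 36.5
- Margin of error: 4.5

The correct interpretation is the one stating confidence that the true parameter lies in the interval — option A.

A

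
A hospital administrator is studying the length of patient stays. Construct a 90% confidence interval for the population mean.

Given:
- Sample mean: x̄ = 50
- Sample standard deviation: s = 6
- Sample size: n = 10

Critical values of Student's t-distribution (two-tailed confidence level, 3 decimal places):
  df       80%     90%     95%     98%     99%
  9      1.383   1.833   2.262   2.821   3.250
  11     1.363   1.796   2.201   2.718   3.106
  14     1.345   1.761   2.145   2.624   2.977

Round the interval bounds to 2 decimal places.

The population standard deviation σ is unknown (only the sample standard deviation s is given), so use a t-interval with df = n - 1 = 10 - 1 = 9.

For 90% confidence with df = 9, t* = 1.833 (from t-table)

Standard error: SE = s/√n = 6/√10 = 1.897367

Margin of error: E = t* × SE = 1.833 × 1.897367 = 3.4779

T-interval: x̄ ± E = 50 ± 3.4779 = (46.5221, 53.4779)

Rounded to 2 decimal places:

(46.52, 53.48)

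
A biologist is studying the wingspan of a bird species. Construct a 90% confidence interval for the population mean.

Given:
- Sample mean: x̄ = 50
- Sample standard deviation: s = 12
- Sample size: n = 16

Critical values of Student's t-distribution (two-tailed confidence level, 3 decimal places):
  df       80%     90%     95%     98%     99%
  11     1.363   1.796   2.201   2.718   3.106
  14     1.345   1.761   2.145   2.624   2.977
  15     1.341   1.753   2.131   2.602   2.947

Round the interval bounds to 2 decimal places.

The population standard deviation σ is unknown (only the sample standard deviation s is given), so use a t-interval with df = n - 1 = 16 - 1 = 15.

For 90% confidence with df = 15, t* = 1.753 (from t-table)

Standard error: SE = s/√n = 12/√16 = 3.000000

Margin of error: E = t* × SE = 1.753 × 3.000000 = 5.2590

T-interval: x̄ ± E = 50 ± 5.2590 = (44.7410, 55.2590)

Rounded to 2 decimal places:

(44.74, 55.26)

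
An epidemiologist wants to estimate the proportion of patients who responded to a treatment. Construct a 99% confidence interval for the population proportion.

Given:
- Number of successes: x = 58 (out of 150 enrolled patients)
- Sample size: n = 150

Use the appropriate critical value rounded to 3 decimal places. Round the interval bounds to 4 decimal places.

Sample proportion: p̂ = 58/150 = 0.386667

Check conditions for normal approximation:
  np̂ = 58 ≥ 10 ✓
  n(1-p̂) = 92 ≥ 10 ✓

The sample is large enough, so use a z-interval (normal approximation) for the proportion.

For 99% confidence, z* = 2.576 (from standard normal table)

Standard error: SE = √(p̂(1-p̂)/n) = √(0.386667×0.613333/150) = 0.03976226

Margin of error: E = z* × SE = 2.576 × 0.03976226 = 0.102428

Z-interval: p̂ ± E = 0.386667 ± 0.102428 = (0.284239, 0.489094)

Rounded to 4 decimal places:

(0.2842, 0.4891)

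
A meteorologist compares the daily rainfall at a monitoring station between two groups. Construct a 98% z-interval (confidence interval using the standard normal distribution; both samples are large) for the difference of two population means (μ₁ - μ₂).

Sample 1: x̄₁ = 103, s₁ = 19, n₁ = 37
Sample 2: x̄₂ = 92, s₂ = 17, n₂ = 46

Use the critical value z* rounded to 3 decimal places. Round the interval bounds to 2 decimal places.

Both samples are large (n₁ = 37 ≥ 30, n₂ = 46 ≥ 30), so a z-interval for the difference of means applies.

Point estimate: x̄₁ - x̄₂ = 103 - 92 = 11

Standard error: SE = √(s₁²/n₁ + s₂²/n₂)
= √(19²/37 + 17²/46)
= √(9.756757 + 6.282609)
= 4.004918

For 98% confidence, z* = 2.326 (from standard normal table)
Margin of error: E = z* × SE = 2.326 × 4.004918 = 9.3154

Z-interval: (x̄₁ - x̄₂) ± E = 11 ± 9.3154 = (1.6846, 20.3154)

Rounded to 2 decimal places:

(1.68, 20.32)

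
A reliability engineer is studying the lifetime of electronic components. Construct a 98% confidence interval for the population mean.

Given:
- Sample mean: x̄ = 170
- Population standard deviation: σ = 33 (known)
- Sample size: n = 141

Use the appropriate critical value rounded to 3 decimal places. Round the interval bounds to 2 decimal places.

The population standard deviation σ is known, so use a z-interval (standard normal critical value).

For 98% confidence, z* = 2.326 (from standard normal table)

Standard error: SE = σ/√n = 33/√141 = 2.779101

Margin of error: E = z* × SE = 2.326 × 2.779101 = 6.4642

Z-interval: x̄ ± E = 170 ± 6.4642 = (163.5358, 176.4642)

Rounded to 2 decimal places:

(163.54, 176.46)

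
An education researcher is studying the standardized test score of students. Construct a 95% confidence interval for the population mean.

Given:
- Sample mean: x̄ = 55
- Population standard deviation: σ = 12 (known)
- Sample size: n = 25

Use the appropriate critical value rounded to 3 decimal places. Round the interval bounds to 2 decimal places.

The population standard deviation σ is known, so use a z-interval (standard normal critical value).

For 95% confidence, z* = 1.96 (from standard normal table)

Standard error: SE = σ/√n = 12/√25 = 2.400000

Margin of error: E = z* × SE = 1.96 × 2.400000 = 4.7040

Z-interval: x̄ ± E = 55 ± 4.7040 = (50.2960, 59.7040)

Rounded to 2 decimal places:

(50.30, 59.70)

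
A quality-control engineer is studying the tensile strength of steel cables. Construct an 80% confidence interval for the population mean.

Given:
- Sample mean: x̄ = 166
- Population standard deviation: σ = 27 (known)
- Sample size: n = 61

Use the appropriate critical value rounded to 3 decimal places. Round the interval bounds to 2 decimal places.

The population standard deviation σ is known, so use a z-interval (standard normal critical value).

For 80% confidence, z* = 1.282 (from standard normal table)

Standard error: SE = σ/√n = 27/√61 = 3.456996

Margin of error: E = z* × SE = 1.282 × 3.456996 = 4.4319

Z-interval: x̄ ± E = 166 ± 4.4319 = (161.5681, 170.4319)

Rounded to 2 decimal places:

(161.57, 170.43)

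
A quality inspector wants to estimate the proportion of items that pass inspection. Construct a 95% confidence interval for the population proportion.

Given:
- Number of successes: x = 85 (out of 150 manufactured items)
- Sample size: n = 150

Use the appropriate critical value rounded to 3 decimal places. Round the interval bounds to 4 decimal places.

Sample proportion: p̂ = 85/150 = 0.566667

Check conditions for normal approximation:
  np̂ = 85 ≥ 10 ✓
  n(1-p̂) = 65 ≥ 10 ✓

The sample is large enough, so use a z-interval (normal approximation) for the proportion.

For 95% confidence, z* = 1.96 (from standard normal table)

Standard error: SE = √(p̂(1-p̂)/n) = √(0.566667×0.433333/150) = 0.04046031

Margin of error: E = z* × SE = 1.96 × 0.04046031 = 0.079302

Z-interval: p̂ ± E = 0.566667 ± 0.079302 = (0.487364, 0.645969)

Rounded to 4 decimal places:

(0.4874, 0.6460)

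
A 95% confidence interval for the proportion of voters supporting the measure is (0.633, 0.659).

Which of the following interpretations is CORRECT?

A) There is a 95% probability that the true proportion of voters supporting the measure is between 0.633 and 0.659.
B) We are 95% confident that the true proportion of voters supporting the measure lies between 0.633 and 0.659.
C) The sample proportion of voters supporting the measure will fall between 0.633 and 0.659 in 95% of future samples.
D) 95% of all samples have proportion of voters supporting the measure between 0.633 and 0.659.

A confidence interval represents our confidence in the procedure, not a probability statement about the parameter.

Key concept: If we repeated this sampling process many times and computed a 95% CI each time, about 95% of those intervals would contain the true population parameter.

For this specific interval (0.633, 0.659):
- Midpoint (point estimate): 0.646
- Margin of error: 0.013

The correct interpretation is the one stating confidence that the true parameter lies in the interval — option B.

B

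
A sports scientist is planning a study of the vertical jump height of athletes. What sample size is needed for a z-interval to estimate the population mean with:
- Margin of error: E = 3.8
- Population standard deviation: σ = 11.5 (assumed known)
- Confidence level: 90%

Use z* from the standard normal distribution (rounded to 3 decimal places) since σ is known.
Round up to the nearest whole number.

Using z* since population σ is known (z-interval formula).

For 90% confidence, z* = 1.645 (from standard normal table)

Sample size formula for z-interval: n = (z*σ/E)²

n = (1.645 × 11.5 / 3.8)²
  = (4.978289)²
  = 24.7834

Round up to the nearest whole number: n = 25

25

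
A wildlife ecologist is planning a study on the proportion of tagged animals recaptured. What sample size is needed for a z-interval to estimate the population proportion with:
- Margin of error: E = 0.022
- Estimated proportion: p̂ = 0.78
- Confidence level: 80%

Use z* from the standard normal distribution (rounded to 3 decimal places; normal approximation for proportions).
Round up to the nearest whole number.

Using z* for proportion z-interval (normal approximation).

For 80% confidence, z* = 1.282 (from standard normal table)

Sample size formula for proportion z-interval: n = z*²p̂(1-p̂)/E²

n = 1.282² × 0.78 × 0.22 / 0.022²
  = 1.643524 × 0.1716 / 0.000484
  = 582.7040

Round up to the nearest whole number: n = 583

583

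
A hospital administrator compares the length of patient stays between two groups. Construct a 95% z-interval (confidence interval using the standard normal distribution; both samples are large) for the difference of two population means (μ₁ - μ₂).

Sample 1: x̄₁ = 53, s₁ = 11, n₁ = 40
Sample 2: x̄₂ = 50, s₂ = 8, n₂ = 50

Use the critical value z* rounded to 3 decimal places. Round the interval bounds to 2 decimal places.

Both samples are large (n₁ = 40 ≥ 30, n₂ = 50 ≥ 30), so a z-interval for the difference of means applies.

Point estimate: x̄₁ - x̄₂ = 53 - 50 = 3

Standard error: SE = √(s₁²/n₁ + s₂²/n₂)
= √(11²/40 + 8²/50)
= √(3.025000 + 1.280000)
= 2.074849

For 95% confidence, z* = 1.96 (from standard normal table)
Margin of error: E = z* × SE = 1.96 × 2.074849 = 4.0667

Z-interval: (x̄₁ - x̄₂) ± E = 3 ± 4.0667 = (-1.0667, 7.0667)

Rounded to 2 decimal places:

(-1.07, 7.07)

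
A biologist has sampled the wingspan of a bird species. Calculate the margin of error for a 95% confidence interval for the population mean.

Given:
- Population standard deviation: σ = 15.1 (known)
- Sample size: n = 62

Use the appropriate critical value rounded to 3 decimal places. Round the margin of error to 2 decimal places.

The population standard deviation σ is known, so use the z-interval margin of error formula.

For 95% confidence, z* = 1.96 (from standard normal table)

Margin of error formula for z-interval: E = z* × σ/√n

E = 1.96 × 15.1/√62
  = 1.96 × 1.917702
  = 3.7587

Rounded to 2 decimal places:

3.76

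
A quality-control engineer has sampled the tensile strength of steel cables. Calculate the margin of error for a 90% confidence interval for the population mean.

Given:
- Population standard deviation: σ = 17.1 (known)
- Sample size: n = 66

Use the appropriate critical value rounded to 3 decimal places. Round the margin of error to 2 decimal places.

The population standard deviation σ is known, so use the z-interval margin of error formula.

For 90% confidence, z* = 1.645 (from standard normal table)

Margin of error formula for z-interval: E = z* × σ/√n

E = 1.645 × 17.1/√66
  = 1.645 × 2.104864
  = 3.4625

Rounded to 2 decimal places:

3.46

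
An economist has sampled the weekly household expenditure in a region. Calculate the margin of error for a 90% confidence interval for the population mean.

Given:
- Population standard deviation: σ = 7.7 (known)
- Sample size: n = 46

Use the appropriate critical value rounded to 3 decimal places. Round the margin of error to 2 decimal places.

The population standard deviation σ is known, so use the z-interval margin of error formula.

For 90% confidence, z* = 1.645 (from standard normal table)

Margin of error formula for z-interval: E = z* × σ/√n

E = 1.645 × 7.7/√46
  = 1.645 × 1.135303
  = 1.8676

Rounded to 2 decimal places:

1.87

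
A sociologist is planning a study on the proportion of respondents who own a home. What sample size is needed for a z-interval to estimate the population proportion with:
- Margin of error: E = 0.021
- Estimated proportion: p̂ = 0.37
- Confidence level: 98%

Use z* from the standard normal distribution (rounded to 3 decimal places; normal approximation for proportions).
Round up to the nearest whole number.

Using z* for proportion z-interval (normal approximation).

For 98% confidence, z* = 2.326 (from standard normal table)

Sample size formula for proportion z-interval: n = z*²p̂(1-p̂)/E²

n = 2.326² × 0.37 × 0.63 / 0.021²
  = 5.410276 × 0.2331 / 0.000441
  = 2859.7173

Round up to the nearest whole number: n = 2860

2860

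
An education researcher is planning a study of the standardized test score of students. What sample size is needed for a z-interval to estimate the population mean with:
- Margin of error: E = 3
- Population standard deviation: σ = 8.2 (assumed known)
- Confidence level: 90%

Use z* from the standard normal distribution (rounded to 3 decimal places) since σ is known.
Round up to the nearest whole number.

Using z* since population σ is known (z-interval formula).

For 90% confidence, z* = 1.645 (from standard normal table)

Sample size formula for z-interval: n = (z*σ/E)²

n = (1.645 × 8.2 / 3)²
  = (4.496333)²
  = 20.2170

Round up to the nearest whole number: n = 21

21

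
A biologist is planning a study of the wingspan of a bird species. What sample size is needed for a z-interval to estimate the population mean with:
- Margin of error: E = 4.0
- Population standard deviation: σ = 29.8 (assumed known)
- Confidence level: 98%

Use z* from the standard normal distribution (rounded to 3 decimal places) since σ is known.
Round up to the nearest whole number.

Using z* since population σ is known (z-interval formula).

For 98% confidence, z* = 2.326 (from standard normal table)

Sample size formula for z-interval: n = (z*σ/E)²

n = (2.326 × 29.8 / 4.0)²
  = (17.328700)²
  = 300.2838

Round up to the nearest whole number: n = 301

301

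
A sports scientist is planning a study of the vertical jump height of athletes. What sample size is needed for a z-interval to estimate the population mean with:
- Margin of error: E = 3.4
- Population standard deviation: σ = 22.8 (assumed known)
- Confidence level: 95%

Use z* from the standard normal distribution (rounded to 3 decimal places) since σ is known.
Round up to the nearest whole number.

Using z* since population σ is known (z-interval formula).

For 95% confidence, z* = 1.96 (from standard normal table)

Sample size formula for z-interval: n = (z*σ/E)²

n = (1.96 × 22.8 / 3.4)²
  = (13.143529)²
  = 172.7524

Round up to the nearest whole number: n = 173

173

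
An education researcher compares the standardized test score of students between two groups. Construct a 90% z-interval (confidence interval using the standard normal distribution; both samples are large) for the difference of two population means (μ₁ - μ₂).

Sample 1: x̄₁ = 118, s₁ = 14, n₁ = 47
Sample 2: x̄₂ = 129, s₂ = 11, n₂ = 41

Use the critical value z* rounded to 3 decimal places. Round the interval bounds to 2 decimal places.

Both samples are large (n₁ = 47 ≥ 30, n₂ = 41 ≥ 30), so a z-interval for the difference of means applies.

Point estimate: x̄₁ - x̄₂ = 118 - 129 = -11

Standard error: SE = √(s₁²/n₁ + s₂²/n₂)
= √(14²/47 + 11²/41)
= √(4.170213 + 2.951220)
= 2.668601

For 90% confidence, z* = 1.645 (from standard normal table)
Margin of error: E = z* × SE = 1.645 × 2.668601 = 4.3898

Z-interval: (x̄₁ - x̄₂) ± E = -11 ± 4.3898 = (-15.3898, -6.6102)

Rounded to 2 decimal places:

(-15.39, -6.61)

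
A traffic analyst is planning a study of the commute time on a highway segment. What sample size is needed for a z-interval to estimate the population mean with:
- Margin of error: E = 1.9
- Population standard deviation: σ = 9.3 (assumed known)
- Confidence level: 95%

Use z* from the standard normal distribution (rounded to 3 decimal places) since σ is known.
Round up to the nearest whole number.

Using z* since population σ is known (z-interval formula).

For 95% confidence, z* = 1.96 (from standard normal table)

Sample size formula for z-interval: n = (z*σ/E)²

n = (1.96 × 9.3 / 1.9)²
  = (9.593684)²
  = 92.0388

Round up to the nearest whole number: n = 93

93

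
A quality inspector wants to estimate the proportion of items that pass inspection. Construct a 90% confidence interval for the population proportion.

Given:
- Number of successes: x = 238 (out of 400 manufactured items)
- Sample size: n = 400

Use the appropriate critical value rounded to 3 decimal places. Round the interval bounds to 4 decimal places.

Sample proportion: p̂ = 238/400 = 0.595000

Check conditions for normal approximation:
  np̂ = 238 ≥ 10 ✓
  n(1-p̂) = 162 ≥ 10 ✓

The sample is large enough, so use a z-interval (normal approximation) for the proportion.

For 90% confidence, z* = 1.645 (from standard normal table)

Standard error: SE = √(p̂(1-p̂)/n) = √(0.595000×0.405000/400) = 0.02454460

Margin of error: E = z* × SE = 1.645 × 0.02454460 = 0.040376

Z-interval: p̂ ± E = 0.595000 ± 0.040376 = (0.554624, 0.635376)

Rounded to 4 decimal places:

(0.5546, 0.6354)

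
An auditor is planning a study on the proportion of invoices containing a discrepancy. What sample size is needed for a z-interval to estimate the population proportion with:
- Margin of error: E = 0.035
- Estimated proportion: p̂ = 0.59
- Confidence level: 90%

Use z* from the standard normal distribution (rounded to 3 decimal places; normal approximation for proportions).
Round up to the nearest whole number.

Using z* for proportion z-interval (normal approximation).

For 90% confidence, z* = 1.645 (from standard normal table)

Sample size formula for proportion z-interval: n = z*²p̂(1-p̂)/E²

n = 1.645² × 0.59 × 0.41 / 0.035²
  = 2.706025 × 0.2419 / 0.001225
  = 534.3571

Round up to the nearest whole number: n = 535

535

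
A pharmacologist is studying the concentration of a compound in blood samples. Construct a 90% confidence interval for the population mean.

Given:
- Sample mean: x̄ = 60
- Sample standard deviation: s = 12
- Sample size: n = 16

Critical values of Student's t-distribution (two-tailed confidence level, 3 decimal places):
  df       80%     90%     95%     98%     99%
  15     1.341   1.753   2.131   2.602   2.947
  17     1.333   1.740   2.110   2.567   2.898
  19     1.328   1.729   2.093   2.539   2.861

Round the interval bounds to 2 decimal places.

The population standard deviation σ is unknown (only the sample standard deviation s is given), so use a t-interval with df = n - 1 = 16 - 1 = 15.

For 90% confidence with df = 15, t* = 1.753 (from t-table)

Standard error: SE = s/√n = 12/√16 = 3.000000

Margin of error: E = t* × SE = 1.753 × 3.000000 = 5.2590

T-interval: x̄ ± E = 60 ± 5.2590 = (54.7410, 65.2590)

Rounded to 2 decimal places:

(54.74, 65.26)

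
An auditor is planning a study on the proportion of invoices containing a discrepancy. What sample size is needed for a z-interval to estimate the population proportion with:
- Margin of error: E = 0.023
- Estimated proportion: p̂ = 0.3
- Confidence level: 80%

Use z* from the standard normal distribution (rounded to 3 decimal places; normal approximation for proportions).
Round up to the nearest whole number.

Using z* for proportion z-interval (normal approximation).

For 80% confidence, z* = 1.282 (from standard normal table)

Sample size formula for proportion z-interval: n = z*²p̂(1-p̂)/E²

n = 1.282² × 0.3 × 0.7 / 0.023²
  = 1.643524 × 0.21 / 0.000529
  = 652.4386

Round up to the nearest whole number: n = 653

653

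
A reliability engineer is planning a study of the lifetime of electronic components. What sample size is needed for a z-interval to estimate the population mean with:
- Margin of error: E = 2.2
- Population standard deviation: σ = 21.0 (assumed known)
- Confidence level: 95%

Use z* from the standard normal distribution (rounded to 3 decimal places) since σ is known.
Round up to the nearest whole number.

Using z* since population σ is known (z-interval formula).

For 95% confidence, z* = 1.96 (from standard normal table)

Sample size formula for z-interval: n = (z*σ/E)²

n = (1.96 × 21.0 / 2.2)²
  = (18.709091)²
  = 350.0301

Round up to the nearest whole number: n = 351

351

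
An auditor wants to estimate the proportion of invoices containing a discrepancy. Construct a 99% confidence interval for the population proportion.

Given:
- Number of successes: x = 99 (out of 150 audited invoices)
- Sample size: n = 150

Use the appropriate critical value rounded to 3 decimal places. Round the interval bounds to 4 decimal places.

Sample proportion: p̂ = 99/150 = 0.660000

Check conditions for normal approximation:
  np̂ = 99 ≥ 10 ✓
  n(1-p̂) = 51 ≥ 10 ✓

The sample is large enough, so use a z-interval (normal approximation) for the proportion.

For 99% confidence, z* = 2.576 (from standard normal table)

Standard error: SE = √(p̂(1-p̂)/n) = √(0.660000×0.340000/150) = 0.03867816

Margin of error: E = z* × SE = 2.576 × 0.03867816 = 0.099635

Z-interval: p̂ ± E = 0.660000 ± 0.099635 = (0.560365, 0.759635)

Rounded to 4 decimal places:

(0.5604, 0.7596)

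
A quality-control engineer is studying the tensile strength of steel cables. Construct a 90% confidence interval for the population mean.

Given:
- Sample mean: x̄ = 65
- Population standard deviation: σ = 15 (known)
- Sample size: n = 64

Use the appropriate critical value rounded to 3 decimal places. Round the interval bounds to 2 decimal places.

The population standard deviation σ is known, so use a z-interval (standard normal critical value).

For 90% confidence, z* = 1.645 (from standard normal table)

Standard error: SE = σ/√n = 15/√64 = 1.875000

Margin of error: E = z* × SE = 1.645 × 1.875000 = 3.0844

Z-interval: x̄ ± E = 65 ± 3.0844 = (61.9156, 68.0844)

Rounded to 2 decimal places:

(61.92, 68.08)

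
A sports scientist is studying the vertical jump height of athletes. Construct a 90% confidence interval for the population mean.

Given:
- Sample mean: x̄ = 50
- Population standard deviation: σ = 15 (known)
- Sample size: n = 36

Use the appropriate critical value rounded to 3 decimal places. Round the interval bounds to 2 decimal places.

The population standard deviation σ is known, so use a z-interval (standard normal critical value).

For 90% confidence, z* = 1.645 (from standard normal table)

Standard error: SE = σ/√n = 15/√36 = 2.500000

Margin of error: E = z* × SE = 1.645 × 2.500000 = 4.1125

Z-interval: x̄ ± E = 50 ± 4.1125 = (45.8875, 54.1125)

Rounded to 2 decimal places:

(45.89, 54.11)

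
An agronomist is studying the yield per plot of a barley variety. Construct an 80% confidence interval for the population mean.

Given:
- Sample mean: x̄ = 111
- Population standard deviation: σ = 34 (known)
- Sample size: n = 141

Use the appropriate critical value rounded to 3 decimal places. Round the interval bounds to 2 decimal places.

The population standard deviation σ is known, so use a z-interval (standard normal critical value).

For 80% confidence, z* = 1.282 (from standard normal table)

Standard error: SE = σ/√n = 34/√141 = 2.863317

Margin of error: E = z* × SE = 1.282 × 2.863317 = 3.6708

Z-interval: x̄ ± E = 111 ± 3.6708 = (107.3292, 114.6708)

Rounded to 2 decimal places:

(107.33, 114.67)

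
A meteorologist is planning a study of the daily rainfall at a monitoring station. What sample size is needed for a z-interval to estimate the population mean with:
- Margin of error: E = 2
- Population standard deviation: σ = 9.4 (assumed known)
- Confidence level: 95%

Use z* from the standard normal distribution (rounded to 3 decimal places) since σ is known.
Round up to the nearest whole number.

Using z* since population σ is known (z-interval formula).

For 95% confidence, z* = 1.96 (from standard normal table)

Sample size formula for z-interval: n = (z*σ/E)²

n = (1.96 × 9.4 / 2)²
  = (9.212000)²
  = 84.8609

Round up to the nearest whole number: n = 85

85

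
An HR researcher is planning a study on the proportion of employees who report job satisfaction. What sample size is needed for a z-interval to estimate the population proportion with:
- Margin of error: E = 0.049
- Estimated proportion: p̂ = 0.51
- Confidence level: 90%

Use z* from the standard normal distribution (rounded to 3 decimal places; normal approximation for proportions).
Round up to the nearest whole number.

Using z* for proportion z-interval (normal approximation).

For 90% confidence, z* = 1.645 (from standard normal table)

Sample size formula for proportion z-interval: n = z*²p̂(1-p̂)/E²

n = 1.645² × 0.51 × 0.49 / 0.049²
  = 2.706025 × 0.2499 / 0.002401
  = 281.6475

Round up to the nearest whole number: n = 282

282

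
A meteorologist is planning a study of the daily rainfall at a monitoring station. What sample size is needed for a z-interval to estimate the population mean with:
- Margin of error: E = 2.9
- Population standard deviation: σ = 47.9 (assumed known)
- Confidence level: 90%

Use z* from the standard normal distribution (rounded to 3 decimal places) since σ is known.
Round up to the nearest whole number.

Using z* since population σ is known (z-interval formula).

For 90% confidence, z* = 1.645 (from standard normal table)

Sample size formula for z-interval: n = (z*σ/E)²

n = (1.645 × 47.9 / 2.9)²
  = (27.170862)²
  = 738.2557

Round up to the nearest whole number: n = 739

739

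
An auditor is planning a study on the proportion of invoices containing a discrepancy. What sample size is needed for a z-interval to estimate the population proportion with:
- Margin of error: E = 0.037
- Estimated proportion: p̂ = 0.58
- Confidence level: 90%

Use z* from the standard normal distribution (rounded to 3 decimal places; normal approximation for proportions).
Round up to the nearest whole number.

Using z* for proportion z-interval (normal approximation).

For 90% confidence, z* = 1.645 (from standard normal table)

Sample size formula for proportion z-interval: n = z*²p̂(1-p̂)/E²

n = 1.645² × 0.58 × 0.42 / 0.037²
  = 2.706025 × 0.2436 / 0.001369
  = 481.5104

Round up to the nearest whole number: n = 482

482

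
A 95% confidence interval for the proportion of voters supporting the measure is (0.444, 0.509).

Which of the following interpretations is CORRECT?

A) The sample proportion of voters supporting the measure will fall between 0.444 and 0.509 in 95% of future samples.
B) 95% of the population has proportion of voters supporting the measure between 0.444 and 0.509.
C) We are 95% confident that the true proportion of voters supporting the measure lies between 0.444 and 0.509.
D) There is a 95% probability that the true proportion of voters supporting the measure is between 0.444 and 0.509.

A confidence interval represents our confidence in the procedure, not a probability statement about the parameter.

Key concept: If we repeated this sampling process many times and computed a 95% CI each time, about 95% of those intervals would contain the true population parameter.

For this specific interval (0.444, 0.509):
- Midpoint (point estimate): 0.4765
- Margin of error: 0.0325

The correct interpretation is the one stating confidence that the true parameter lies in the interval — option C.

C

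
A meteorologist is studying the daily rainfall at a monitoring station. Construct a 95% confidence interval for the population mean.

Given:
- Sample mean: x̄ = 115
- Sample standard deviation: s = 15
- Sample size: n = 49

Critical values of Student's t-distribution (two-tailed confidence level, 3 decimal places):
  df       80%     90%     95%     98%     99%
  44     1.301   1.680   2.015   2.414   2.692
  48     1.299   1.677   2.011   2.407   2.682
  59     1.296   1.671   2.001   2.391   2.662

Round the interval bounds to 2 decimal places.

The population standard deviation σ is unknown (only the sample standard deviation s is given), so use a t-interval with df = n - 1 = 49 - 1 = 48.

For 95% confidence with df = 48, t* = 2.011 (from t-table)

Standard error: SE = s/√n = 15/√49 = 2.142857

Margin of error: E = t* × SE = 2.011 × 2.142857 = 4.3093

T-interval: x̄ ± E = 115 ± 4.3093 = (110.6907, 119.3093)

Rounded to 2 decimal places:

(110.69, 119.31)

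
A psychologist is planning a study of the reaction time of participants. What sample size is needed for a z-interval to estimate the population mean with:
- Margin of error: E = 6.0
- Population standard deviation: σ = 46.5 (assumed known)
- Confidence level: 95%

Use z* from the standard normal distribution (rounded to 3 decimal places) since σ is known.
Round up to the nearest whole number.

Using z* since population σ is known (z-interval formula).

For 95% confidence, z* = 1.96 (from standard normal table)

Sample size formula for z-interval: n = (z*σ/E)²

n = (1.96 × 46.5 / 6.0)²
  = (15.190000)²
  = 230.7361

Round up to the nearest whole number: n = 231

231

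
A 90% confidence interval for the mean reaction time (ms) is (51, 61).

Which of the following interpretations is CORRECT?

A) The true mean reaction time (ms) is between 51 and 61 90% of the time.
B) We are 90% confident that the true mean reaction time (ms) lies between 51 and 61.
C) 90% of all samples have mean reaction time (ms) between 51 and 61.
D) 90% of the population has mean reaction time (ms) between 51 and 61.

A confidence interval represents our confidence in the procedure, not a probability statement about the parameter.

Key concept: If we repeated this sampling process many times and computed a 90% CI each time, about 90% of those intervals would contain the true population parameter.

For this specific interval (51, 61):
- Midpoint (point estimate): 56
- Margin of error: 5

The correct interpretation is the one stating confidence that the true parameter lies in the interval — option B.

B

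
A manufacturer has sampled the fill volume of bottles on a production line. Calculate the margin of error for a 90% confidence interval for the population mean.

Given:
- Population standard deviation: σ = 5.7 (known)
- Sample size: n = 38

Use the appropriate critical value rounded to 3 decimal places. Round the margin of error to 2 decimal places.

The population standard deviation σ is known, so use the z-interval margin of error formula.

For 90% confidence, z* = 1.645 (from standard normal table)

Margin of error formula for z-interval: E = z* × σ/√n

E = 1.645 × 5.7/√38
  = 1.645 × 0.924662
  = 1.5211

Rounded to 2 decimal places:

1.52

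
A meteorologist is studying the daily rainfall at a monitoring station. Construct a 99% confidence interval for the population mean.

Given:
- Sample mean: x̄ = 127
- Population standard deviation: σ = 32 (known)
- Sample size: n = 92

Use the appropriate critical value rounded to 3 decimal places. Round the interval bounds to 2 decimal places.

The population standard deviation σ is known, so use a z-interval (standard normal critical value).

For 99% confidence, z* = 2.576 (from standard normal table)

Standard error: SE = σ/√n = 32/√92 = 3.336231

Margin of error: E = z* × SE = 2.576 × 3.336231 = 8.5941

Z-interval: x̄ ± E = 127 ± 8.5941 = (118.4059, 135.5941)

Rounded to 2 decimal places:

(118.41, 135.59)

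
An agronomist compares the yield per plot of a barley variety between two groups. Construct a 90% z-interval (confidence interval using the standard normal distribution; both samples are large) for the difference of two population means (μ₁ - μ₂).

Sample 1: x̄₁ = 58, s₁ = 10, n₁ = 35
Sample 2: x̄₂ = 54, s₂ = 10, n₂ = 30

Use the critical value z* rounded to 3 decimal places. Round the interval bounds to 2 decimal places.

Both samples are large (n₁ = 35 ≥ 30, n₂ = 30 ≥ 30), so a z-interval for the difference of means applies.

Point estimate: x̄₁ - x̄₂ = 58 - 54 = 4

Standard error: SE = √(s₁²/n₁ + s₂²/n₂)
= √(10²/35 + 10²/30)
= √(2.857143 + 3.333333)
= 2.488067

For 90% confidence, z* = 1.645 (from standard normal table)
Margin of error: E = z* × SE = 1.645 × 2.488067 = 4.0929

Z-interval: (x̄₁ - x̄₂) ± E = 4 ± 4.0929 = (-0.0929, 8.0929)

Rounded to 2 decimal places:

(-0.09, 8.09)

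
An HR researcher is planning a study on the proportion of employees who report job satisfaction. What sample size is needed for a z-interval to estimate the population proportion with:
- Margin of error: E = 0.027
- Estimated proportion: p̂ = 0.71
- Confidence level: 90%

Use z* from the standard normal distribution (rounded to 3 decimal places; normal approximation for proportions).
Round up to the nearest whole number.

Using z* for proportion z-interval (normal approximation).

For 90% confidence, z* = 1.645 (from standard normal table)

Sample size formula for proportion z-interval: n = z*²p̂(1-p̂)/E²

n = 1.645² × 0.71 × 0.29 / 0.027²
  = 2.706025 × 0.2059 / 0.000729
  = 764.2943

Round up to the nearest whole number: n = 765

765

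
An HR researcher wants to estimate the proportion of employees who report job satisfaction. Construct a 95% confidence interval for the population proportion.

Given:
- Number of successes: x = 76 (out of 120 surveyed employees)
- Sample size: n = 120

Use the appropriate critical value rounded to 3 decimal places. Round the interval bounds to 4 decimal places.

Sample proportion: p̂ = 76/120 = 0.633333

Check conditions for normal approximation:
  np̂ = 76 ≥ 10 ✓
  n(1-p̂) = 44 ≥ 10 ✓

The sample is large enough, so use a z-interval (normal approximation) for the proportion.

For 95% confidence, z* = 1.96 (from standard normal table)

Standard error: SE = √(p̂(1-p̂)/n) = √(0.633333×0.366667/120) = 0.04399074

Margin of error: E = z* × SE = 1.96 × 0.04399074 = 0.086222

Z-interval: p̂ ± E = 0.633333 ± 0.086222 = (0.547111, 0.719555)

Rounded to 4 decimal places:

(0.5471, 0.7196)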